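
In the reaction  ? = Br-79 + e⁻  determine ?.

Se-79

Conserve mass number: A = 79 + 0, so A = 79.
Conserve atomic number: Z = 35 − 1, so Z = 34.
Z = 34 is selenium, so the species is Se-79.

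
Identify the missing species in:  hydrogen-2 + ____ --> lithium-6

alpha particle

Conserve mass number: 2 + A = 6, so A = 4.
Conserve atomic number: 1 + Z = 3, so Z = 2.
A = 4 and Z = 2 is helium-4 — an alpha particle.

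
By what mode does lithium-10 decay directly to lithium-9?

ΔA = 9 − 10 = -1; ΔZ = 3 − 3 = +0.
A drops by 1 with Z unchanged — a neutron was emitted.

neutron emission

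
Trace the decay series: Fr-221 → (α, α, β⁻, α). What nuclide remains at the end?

Pb-209

Start: (A, Z) = (221, 87).
After α: (217, 85).
After α: (213, 83).
After β⁻: (213, 84).
After α: (209, 82).
Z = 82 is lead.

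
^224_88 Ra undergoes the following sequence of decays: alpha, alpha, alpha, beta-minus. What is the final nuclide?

Start: (A, Z) = (224, 88).
After α: (220, 86).
After α: (216, 84).
After α: (212, 82).
After β⁻: (212, 83).
Z = 83 is bismuth.

Bi-212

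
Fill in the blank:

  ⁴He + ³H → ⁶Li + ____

Conserve mass number: 4 + 3 = 6 + A, so A = 1.
Conserve atomic number: 2 + 1 = 3 + Z, so Z = 0.
A = 1 and Z = 0 is ¹n — a neutron.

neutron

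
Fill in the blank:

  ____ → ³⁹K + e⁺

Conserve mass number: A = 39 + 0, so A = 39.
Conserve atomic number: Z = 19 + 1, so Z = 20.
Z = 20 is calcium, so the species is ³⁹Ca.

Ca-39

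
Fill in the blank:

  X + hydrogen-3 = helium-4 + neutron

Conserve mass number: A + 3 = 4 + 1, so A = 2.
Conserve atomic number: Z + 1 = 2 + 0, so Z = 1.
A = 2 and Z = 1 is hydrogen-2 — a deuteron.

deuteron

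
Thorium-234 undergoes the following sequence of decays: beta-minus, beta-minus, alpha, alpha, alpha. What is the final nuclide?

Rn-222

Start: (A, Z) = (234, 90).
After β⁻: (234, 91).
After β⁻: (234, 92).
After α: (230, 90).
After α: (226, 88).
After α: (222, 86).
Z = 86 is radon.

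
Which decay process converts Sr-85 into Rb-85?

ΔA = 85 − 85 = 0; ΔZ = 37 − 38 = -1.
A is unchanged and Z drops by 1 — a proton has become a neutron (β⁺ emission or electron capture).

beta-plus decay or electron capture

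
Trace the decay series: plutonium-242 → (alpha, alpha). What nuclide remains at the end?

Start: (A, Z) = (242, 94).
After α: (238, 92).
After α: (234, 90).
Z = 90 is thorium.

Th-234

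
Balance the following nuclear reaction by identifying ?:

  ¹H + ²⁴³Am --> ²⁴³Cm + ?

neutron

Conserve mass number: 1 + 243 = 243 + A, so A = 1.
Conserve atomic number: 1 + 95 = 96 + Z, so Z = 0.
A = 1 and Z = 0 is ¹n — a neutron.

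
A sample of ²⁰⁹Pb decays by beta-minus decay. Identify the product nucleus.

Bi-209

Beta-minus decay: mass number changes by +0, atomic number by +1.
A: 209 = 209; Z: 82 + 1 = 83.
Z = 83 is bismuth, so the daughter is ²⁰⁹Bi.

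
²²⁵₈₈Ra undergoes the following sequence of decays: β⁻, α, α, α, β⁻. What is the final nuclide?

Po-213

Start: (A, Z) = (225, 88).
After β⁻: (225, 89).
After α: (221, 87).
After α: (217, 85).
After α: (213, 83).
After β⁻: (213, 84).
Z = 84 is polonium.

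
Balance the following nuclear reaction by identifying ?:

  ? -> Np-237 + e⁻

Conserve mass number: A = 237 + 0, so A = 237.
Conserve atomic number: Z = 93 − 1, so Z = 92.
Z = 92 is uranium, so the species is U-237.

U-237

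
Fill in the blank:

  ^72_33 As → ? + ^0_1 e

Conserve mass number: 72 = A + 0, so A = 72.
Conserve atomic number: 33 = Z + 1, so Z = 32.
Z = 32 is germanium, so the species is ^72_32 Ge.

Ge-72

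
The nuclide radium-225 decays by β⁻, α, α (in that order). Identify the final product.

Start: (A, Z) = (225, 88).
After β⁻: (225, 89).
After α: (221, 87).
After α: (217, 85).
Z = 85 is astatine.

At-217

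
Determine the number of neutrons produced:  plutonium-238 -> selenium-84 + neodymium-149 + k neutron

5

Conserve mass number: 238 = 84 + 149 + k, so k = 238 − 233 = 5.
Check atomic number: 94 = 34 + 60 + 0 = 94. ✓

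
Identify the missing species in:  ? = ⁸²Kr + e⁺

Rb-82

Conserve mass number: A = 82 + 0, so A = 82.
Conserve atomic number: Z = 36 + 1, so Z = 37.
Z = 37 is rubidium, so the species is ⁸²Rb.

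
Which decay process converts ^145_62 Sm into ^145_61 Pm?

ΔA = 145 − 145 = 0; ΔZ = 61 − 62 = -1.
A is unchanged and Z drops by 1 — a proton has become a neutron (β⁺ emission or electron capture).

beta-plus decay or electron capture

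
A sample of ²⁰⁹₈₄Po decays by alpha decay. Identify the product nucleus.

Pb-205

Alpha decay: mass number changes by -4, atomic number by -2.
A: 209 − 4 = 205; Z: 84 − 2 = 82.
Z = 82 is lead, so the daughter is ²⁰⁵₈₂Pb.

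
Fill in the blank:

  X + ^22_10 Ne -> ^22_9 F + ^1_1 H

neutron

Conserve mass number: A + 22 = 22 + 1, so A = 1.
Conserve atomic number: Z + 10 = 9 + 1, so Z = 0.
A = 1 and Z = 0 is ^1_0 n — a neutron.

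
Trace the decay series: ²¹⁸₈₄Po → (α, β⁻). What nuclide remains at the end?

Bi-214

Start: (A, Z) = (218, 84).
After α: (214, 82).
After β⁻: (214, 83).
Z = 83 is bismuth.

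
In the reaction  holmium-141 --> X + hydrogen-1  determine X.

Dy-140

Conserve mass number: 141 = A + 1, so A = 140.
Conserve atomic number: 67 = Z + 1, so Z = 66.
Z = 66 is dysprosium, so the species is dysprosium-140.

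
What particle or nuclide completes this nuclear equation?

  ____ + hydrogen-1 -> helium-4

triton

Conserve mass number: A + 1 = 4, so A = 3.
Conserve atomic number: Z + 1 = 2, so Z = 1.
A = 3 and Z = 1 is hydrogen-3 — a triton.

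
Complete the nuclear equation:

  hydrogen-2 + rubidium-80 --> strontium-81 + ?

Conserve mass number: 2 + 80 = 81 + A, so A = 1.
Conserve atomic number: 1 + 37 = 38 + Z, so Z = 0.
A = 1 and Z = 0 is neutron — a neutron.

neutron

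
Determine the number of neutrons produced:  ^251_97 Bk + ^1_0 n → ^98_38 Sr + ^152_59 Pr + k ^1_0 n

2

Conserve mass number: 252 = 98 + 152 + k, so k = 252 − 250 = 2.
Check atomic number: 97 = 38 + 59 + 0 = 97. ✓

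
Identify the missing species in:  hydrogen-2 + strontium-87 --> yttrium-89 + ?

Conserve mass number: 2 + 87 = 89 + A, so A = 0.
Conserve atomic number: 1 + 38 = 39 + Z, so Z = 0.
A = 0 and Z = 0 is γ — a gamma ray.

gamma ray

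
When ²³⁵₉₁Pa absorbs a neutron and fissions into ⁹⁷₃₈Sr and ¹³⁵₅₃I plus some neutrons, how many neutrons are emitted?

Conserve mass number: 236 = 97 + 135 + k, so k = 236 − 232 = 4.
Check atomic number: 91 = 38 + 53 + 0 = 91. ✓

4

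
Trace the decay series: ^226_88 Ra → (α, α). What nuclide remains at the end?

Start: (A, Z) = (226, 88).
After α: (222, 86).
After α: (218, 84).
Z = 84 is polonium.

Po-218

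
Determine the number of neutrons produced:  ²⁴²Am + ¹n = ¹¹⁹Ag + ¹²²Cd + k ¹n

2

Conserve mass number: 243 = 119 + 122 + k, so k = 243 − 241 = 2.
Check atomic number: 95 = 47 + 48 + 0 = 95. ✓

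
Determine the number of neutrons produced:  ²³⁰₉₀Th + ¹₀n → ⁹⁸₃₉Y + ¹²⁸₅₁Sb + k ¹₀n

5

Conserve mass number: 231 = 98 + 128 + k, so k = 231 − 226 = 5.
Check atomic number: 90 = 39 + 51 + 0 = 90. ✓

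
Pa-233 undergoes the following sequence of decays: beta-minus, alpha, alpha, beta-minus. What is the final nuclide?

Ac-225

Start: (A, Z) = (233, 91).
After β⁻: (233, 92).
After α: (229, 90).
After α: (225, 88).
After β⁻: (225, 89).
Z = 89 is actinium.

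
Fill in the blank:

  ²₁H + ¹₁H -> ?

He-3

Conserve mass number: 2 + 1 = A, so A = 3.
Conserve atomic number: 1 + 1 = Z, so Z = 2.
Z = 2 is helium, so the species is ³₂He.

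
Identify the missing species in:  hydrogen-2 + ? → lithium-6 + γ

Conserve mass number: 2 + A = 6 + 0, so A = 4.
Conserve atomic number: 1 + Z = 3 + 0, so Z = 2.
A = 4 and Z = 2 is helium-4 — an alpha particle.

alpha particle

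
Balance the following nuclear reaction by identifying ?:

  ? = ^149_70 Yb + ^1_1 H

Lu-150

Conserve mass number: A = 149 + 1, so A = 150.
Conserve atomic number: Z = 70 + 1, so Z = 71.
Z = 71 is lutetium, so the species is ^150_71 Lu.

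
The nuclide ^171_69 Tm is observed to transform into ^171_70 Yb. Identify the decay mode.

beta-minus decay

ΔA = 171 − 171 = 0; ΔZ = 70 − 69 = +1.
A is unchanged and Z rises by 1 — a neutron has become a proton (β⁻ decay).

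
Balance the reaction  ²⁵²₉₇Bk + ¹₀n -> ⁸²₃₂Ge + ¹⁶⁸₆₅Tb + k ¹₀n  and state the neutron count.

Conserve mass number: 253 = 82 + 168 + k, so k = 253 − 250 = 3.
Check atomic number: 97 = 32 + 65 + 0 = 97. ✓

3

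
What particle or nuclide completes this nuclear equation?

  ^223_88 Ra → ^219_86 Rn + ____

alpha particle

Conserve mass number: 223 = 219 + A, so A = 4.
Conserve atomic number: 88 = 86 + Z, so Z = 2.
A = 4 and Z = 2 is ^4_2 He — an alpha particle.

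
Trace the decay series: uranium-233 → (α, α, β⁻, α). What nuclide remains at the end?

Start: (A, Z) = (233, 92).
After α: (229, 90).
After α: (225, 88).
After β⁻: (225, 89).
After α: (221, 87).
Z = 87 is francium.

Fr-221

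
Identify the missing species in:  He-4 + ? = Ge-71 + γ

Conserve mass number: 4 + A = 71 + 0, so A = 67.
Conserve atomic number: 2 + Z = 32 + 0, so Z = 30.
Z = 30 is zinc, so the species is Zn-67.

Zn-67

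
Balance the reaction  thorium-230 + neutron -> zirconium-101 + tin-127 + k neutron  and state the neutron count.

3

Conserve mass number: 231 = 101 + 127 + k, so k = 231 − 228 = 3.
Check atomic number: 90 = 40 + 50 + 0 = 90. ✓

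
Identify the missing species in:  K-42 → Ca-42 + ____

beta-minus particle

Conserve mass number: 42 = 42 + A, so A = 0.
Conserve atomic number: 19 = 20 + Z, so Z = -1.
A = 0 and Z = -1 is e⁻ — a beta-minus particle.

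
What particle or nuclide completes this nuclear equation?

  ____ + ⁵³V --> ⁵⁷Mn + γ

Conserve mass number: A + 53 = 57 + 0, so A = 4.
Conserve atomic number: Z + 23 = 25 + 0, so Z = 2.
A = 4 and Z = 2 is ⁴He — an alpha particle.

alpha particle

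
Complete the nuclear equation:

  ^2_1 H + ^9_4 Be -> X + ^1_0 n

Conserve mass number: 2 + 9 = A + 1, so A = 10.
Conserve atomic number: 1 + 4 = Z + 0, so Z = 5.
Z = 5 is boron, so the species is ^10_5 B.

B-10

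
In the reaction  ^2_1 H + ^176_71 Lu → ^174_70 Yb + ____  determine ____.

alpha particle

Conserve mass number: 2 + 176 = 174 + A, so A = 4.
Conserve atomic number: 1 + 71 = 70 + Z, so Z = 2.
A = 4 and Z = 2 is ^4_2 He — an alpha particle.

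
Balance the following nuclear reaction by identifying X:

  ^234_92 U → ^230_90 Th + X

alpha particle

Conserve mass number: 234 = 230 + A, so A = 4.
Conserve atomic number: 92 = 90 + Z, so Z = 2.
A = 4 and Z = 2 is ^4_2 He — an alpha particle.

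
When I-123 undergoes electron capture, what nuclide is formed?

Electron capture: mass number changes by +0, atomic number by -1.
A: 123 = 123; Z: 53 − 1 = 52.
Z = 52 is tellurium, so the daughter is Te-123.

Te-123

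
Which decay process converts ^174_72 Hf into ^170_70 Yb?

alpha decay

ΔA = 170 − 174 = -4; ΔZ = 70 − 72 = -2.
A drops by 4 and Z drops by 2 — the signature of alpha emission.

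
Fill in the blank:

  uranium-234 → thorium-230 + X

Conserve mass number: 234 = 230 + A, so A = 4.
Conserve atomic number: 92 = 90 + Z, so Z = 2.
A = 4 and Z = 2 is helium-4 — an alpha particle.

alpha particle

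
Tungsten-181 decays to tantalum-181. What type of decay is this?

beta-plus decay or electron capture

ΔA = 181 − 181 = 0; ΔZ = 73 − 74 = -1.
A is unchanged and Z drops by 1 — a proton has become a neutron (β⁺ emission or electron capture).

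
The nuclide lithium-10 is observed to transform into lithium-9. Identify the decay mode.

neutron emission

ΔA = 9 − 10 = -1; ΔZ = 3 − 3 = +0.
A drops by 1 with Z unchanged — a neutron was emitted.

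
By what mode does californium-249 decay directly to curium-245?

alpha decay

ΔA = 245 − 249 = -4; ΔZ = 96 − 98 = -2.
A drops by 4 and Z drops by 2 — the signature of alpha emission.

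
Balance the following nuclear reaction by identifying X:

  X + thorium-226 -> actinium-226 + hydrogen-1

Conserve mass number: A + 226 = 226 + 1, so A = 1.
Conserve atomic number: Z + 90 = 89 + 1, so Z = 0.
A = 1 and Z = 0 is neutron — a neutron.

neutron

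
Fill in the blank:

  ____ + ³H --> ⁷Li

alpha particle

Conserve mass number: A + 3 = 7, so A = 4.
Conserve atomic number: Z + 1 = 3, so Z = 2.
A = 4 and Z = 2 is ⁴He — an alpha particle.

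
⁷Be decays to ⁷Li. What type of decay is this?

beta-plus decay or electron capture

ΔA = 7 − 7 = 0; ΔZ = 3 − 4 = -1.
A is unchanged and Z drops by 1 — a proton has become a neutron (β⁺ emission or electron capture).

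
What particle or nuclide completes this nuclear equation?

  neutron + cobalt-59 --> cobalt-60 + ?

Conserve mass number: 1 + 59 = 60 + A, so A = 0.
Conserve atomic number: 0 + 27 = 27 + Z, so Z = 0.
A = 0 and Z = 0 is γ — a gamma ray.

gamma ray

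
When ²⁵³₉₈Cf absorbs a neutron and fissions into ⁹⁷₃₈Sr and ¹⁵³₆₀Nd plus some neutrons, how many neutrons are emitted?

Conserve mass number: 254 = 97 + 153 + k, so k = 254 − 250 = 4.
Check atomic number: 98 = 38 + 60 + 0 = 98. ✓

4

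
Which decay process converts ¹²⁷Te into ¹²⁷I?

beta-minus decay

ΔA = 127 − 127 = 0; ΔZ = 53 − 52 = +1.
A is unchanged and Z rises by 1 — a neutron has become a proton (β⁻ decay).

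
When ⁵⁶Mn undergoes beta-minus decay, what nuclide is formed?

Beta-minus decay: mass number changes by +0, atomic number by +1.
A: 56 = 56; Z: 25 + 1 = 26.
Z = 26 is iron, so the daughter is ⁵⁶Fe.

Fe-56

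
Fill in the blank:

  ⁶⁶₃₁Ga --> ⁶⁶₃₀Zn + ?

Conserve mass number: 66 = 66 + A, so A = 0.
Conserve atomic number: 31 = 30 + Z, so Z = 1.
A = 0 and Z = 1 is ⁰₁e — a positron.

positron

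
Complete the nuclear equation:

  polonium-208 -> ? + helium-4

Pb-204

Conserve mass number: 208 = A + 4, so A = 204.
Conserve atomic number: 84 = Z + 2, so Z = 82.
Z = 82 is lead, so the species is lead-204.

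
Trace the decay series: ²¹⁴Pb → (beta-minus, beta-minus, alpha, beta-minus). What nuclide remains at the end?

Bi-210

Start: (A, Z) = (214, 82).
After β⁻: (214, 83).
After β⁻: (214, 84).
After α: (210, 82).
After β⁻: (210, 83).
Z = 83 is bismuth.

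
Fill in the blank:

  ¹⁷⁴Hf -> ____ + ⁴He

Conserve mass number: 174 = A + 4, so A = 170.
Conserve atomic number: 72 = Z + 2, so Z = 70.
Z = 70 is ytterbium, so the species is ¹⁷⁰Yb.

Yb-170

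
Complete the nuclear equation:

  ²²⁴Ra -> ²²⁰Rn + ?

alpha particle

Conserve mass number: 224 = 220 + A, so A = 4.
Conserve atomic number: 88 = 86 + Z, so Z = 2.
A = 4 and Z = 2 is ⁴He — an alpha particle.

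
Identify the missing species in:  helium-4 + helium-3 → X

Conserve mass number: 4 + 3 = A, so A = 7.
Conserve atomic number: 2 + 2 = Z, so Z = 4.
Z = 4 is beryllium, so the species is beryllium-7.

Be-7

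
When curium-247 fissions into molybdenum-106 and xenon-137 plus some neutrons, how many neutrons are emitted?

4

Conserve mass number: 247 = 106 + 137 + k, so k = 247 − 243 = 4.
Check atomic number: 96 = 42 + 54 + 0 = 96. ✓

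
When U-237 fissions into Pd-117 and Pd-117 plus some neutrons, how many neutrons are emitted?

Conserve mass number: 237 = 117 + 117 + k, so k = 237 − 234 = 3.
Check atomic number: 92 = 46 + 46 + 0 = 92. ✓

3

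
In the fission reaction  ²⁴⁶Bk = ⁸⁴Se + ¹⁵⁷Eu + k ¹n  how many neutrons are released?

Conserve mass number: 246 = 84 + 157 + k, so k = 246 − 241 = 5.
Check atomic number: 97 = 34 + 63 + 0 = 97. ✓

5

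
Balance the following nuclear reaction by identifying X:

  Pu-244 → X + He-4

Conserve mass number: 244 = A + 4, so A = 240.
Conserve atomic number: 94 = Z + 2, so Z = 92.
Z = 92 is uranium, so the species is U-240.

U-240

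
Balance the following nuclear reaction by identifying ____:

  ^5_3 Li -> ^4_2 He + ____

Conserve mass number: 5 = 4 + A, so A = 1.
Conserve atomic number: 3 = 2 + Z, so Z = 1.
A = 1 and Z = 1 is ^1_1 H — a proton.

proton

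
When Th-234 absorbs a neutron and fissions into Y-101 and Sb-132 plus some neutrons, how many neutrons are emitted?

Conserve mass number: 235 = 101 + 132 + k, so k = 235 − 233 = 2.
Check atomic number: 90 = 39 + 51 + 0 = 90. ✓

2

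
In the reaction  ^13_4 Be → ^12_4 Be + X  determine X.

neutron

Conserve mass number: 13 = 12 + A, so A = 1.
Conserve atomic number: 4 = 4 + Z, so Z = 0.
A = 1 and Z = 0 is ^1_0 n — a neutron.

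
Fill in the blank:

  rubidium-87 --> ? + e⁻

Conserve mass number: 87 = A + 0, so A = 87.
Conserve atomic number: 37 = Z − 1, so Z = 38.
Z = 38 is strontium, so the species is strontium-87.

Sr-87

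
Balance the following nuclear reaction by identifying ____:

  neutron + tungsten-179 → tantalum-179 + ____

proton

Conserve mass number: 1 + 179 = 179 + A, so A = 1.
Conserve atomic number: 0 + 74 = 73 + Z, so Z = 1.
A = 1 and Z = 1 is hydrogen-1 — a proton.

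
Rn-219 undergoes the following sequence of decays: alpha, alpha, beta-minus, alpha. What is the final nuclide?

Start: (A, Z) = (219, 86).
After α: (215, 84).
After α: (211, 82).
After β⁻: (211, 83).
After α: (207, 81).
Z = 81 is thallium.

Tl-207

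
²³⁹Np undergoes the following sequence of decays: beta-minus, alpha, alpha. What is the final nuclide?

Th-231

Start: (A, Z) = (239, 93).
After β⁻: (239, 94).
After α: (235, 92).
After α: (231, 90).
Z = 90 is thorium.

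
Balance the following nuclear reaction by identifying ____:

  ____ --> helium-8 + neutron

Conserve mass number: A = 8 + 1, so A = 9.
Conserve atomic number: Z = 2 + 0, so Z = 2.
Z = 2 is helium, so the species is helium-9.

He-9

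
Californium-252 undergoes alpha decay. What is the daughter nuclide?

Cm-248

Alpha decay: mass number changes by -4, atomic number by -2.
A: 252 − 4 = 248; Z: 98 − 2 = 96.
Z = 96 is curium, so the daughter is curium-248.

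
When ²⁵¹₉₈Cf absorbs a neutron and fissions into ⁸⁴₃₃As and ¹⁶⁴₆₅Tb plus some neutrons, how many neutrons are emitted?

Conserve mass number: 252 = 84 + 164 + k, so k = 252 − 248 = 4.
Check atomic number: 98 = 33 + 65 + 0 = 98. ✓

4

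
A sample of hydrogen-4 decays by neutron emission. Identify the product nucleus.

Neutron emission: mass number changes by -1, atomic number by +0.
A: 4 − 1 = 3; Z: 1 = 1.
Z = 1 is hydrogen, so the daughter is hydrogen-3.

H-3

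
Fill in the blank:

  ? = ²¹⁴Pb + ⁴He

Conserve mass number: A = 214 + 4, so A = 218.
Conserve atomic number: Z = 82 + 2, so Z = 84.
Z = 84 is polonium, so the species is ²¹⁸Po.

Po-218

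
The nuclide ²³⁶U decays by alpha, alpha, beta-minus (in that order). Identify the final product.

Ac-228

Start: (A, Z) = (236, 92).
After α: (232, 90).
After α: (228, 88).
After β⁻: (228, 89).
Z = 89 is actinium.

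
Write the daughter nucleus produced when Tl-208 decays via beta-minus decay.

Pb-208

Beta-minus decay: mass number changes by +0, atomic number by +1.
A: 208 = 208; Z: 81 + 1 = 82.
Z = 82 is lead, so the daughter is Pb-208.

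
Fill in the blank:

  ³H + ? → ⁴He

proton

Conserve mass number: 3 + A = 4, so A = 1.
Conserve atomic number: 1 + Z = 2, so Z = 1.
A = 1 and Z = 1 is ¹H — a proton.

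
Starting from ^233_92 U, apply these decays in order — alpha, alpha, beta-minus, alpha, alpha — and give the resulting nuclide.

Start: (A, Z) = (233, 92).
After α: (229, 90).
After α: (225, 88).
After β⁻: (225, 89).
After α: (221, 87).
After α: (217, 85).
Z = 85 is astatine.

At-217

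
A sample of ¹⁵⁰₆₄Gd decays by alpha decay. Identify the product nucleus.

Sm-146

Alpha decay: mass number changes by -4, atomic number by -2.
A: 150 − 4 = 146; Z: 64 − 2 = 62.
Z = 62 is samarium, so the daughter is ¹⁴⁶₆₂Sm.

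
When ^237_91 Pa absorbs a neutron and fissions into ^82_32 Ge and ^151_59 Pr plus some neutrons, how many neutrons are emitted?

5

Conserve mass number: 238 = 82 + 151 + k, so k = 238 − 233 = 5.
Check atomic number: 91 = 32 + 59 + 0 = 91. ✓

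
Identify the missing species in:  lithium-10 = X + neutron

Conserve mass number: 10 = A + 1, so A = 9.
Conserve atomic number: 3 = Z + 0, so Z = 3.
Z = 3 is lithium, so the species is lithium-9.

Li-9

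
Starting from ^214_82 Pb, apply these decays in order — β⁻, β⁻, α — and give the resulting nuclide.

Start: (A, Z) = (214, 82).
After β⁻: (214, 83).
After β⁻: (214, 84).
After α: (210, 82).
Z = 82 is lead.

Pb-210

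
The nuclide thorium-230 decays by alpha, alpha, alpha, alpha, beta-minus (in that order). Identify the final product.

Start: (A, Z) = (230, 90).
After α: (226, 88).
After α: (222, 86).
After α: (218, 84).
After α: (214, 82).
After β⁻: (214, 83).
Z = 83 is bismuth.

Bi-214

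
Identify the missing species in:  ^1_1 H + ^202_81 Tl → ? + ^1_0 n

Conserve mass number: 1 + 202 = A + 1, so A = 202.
Conserve atomic number: 1 + 81 = Z + 0, so Z = 82.
Z = 82 is lead, so the species is ^202_82 Pb.

Pb-202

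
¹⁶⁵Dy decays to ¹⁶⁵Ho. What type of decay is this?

beta-minus decay

ΔA = 165 − 165 = 0; ΔZ = 67 − 66 = +1.
A is unchanged and Z rises by 1 — a neutron has become a proton (β⁻ decay).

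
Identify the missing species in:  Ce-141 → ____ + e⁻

Pr-141

Conserve mass number: 141 = A + 0, so A = 141.
Conserve atomic number: 58 = Z − 1, so Z = 59.
Z = 59 is praseodymium, so the species is Pr-141.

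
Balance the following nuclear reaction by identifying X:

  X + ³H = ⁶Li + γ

Conserve mass number: A + 3 = 6 + 0, so A = 3.
Conserve atomic number: Z + 1 = 3 + 0, so Z = 2.
Z = 2 is helium, so the species is ³He.

He-3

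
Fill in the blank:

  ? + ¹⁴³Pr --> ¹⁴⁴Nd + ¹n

Conserve mass number: A + 143 = 144 + 1, so A = 2.
Conserve atomic number: Z + 59 = 60 + 0, so Z = 1.
A = 2 and Z = 1 is ²H — a deuteron.

deuteron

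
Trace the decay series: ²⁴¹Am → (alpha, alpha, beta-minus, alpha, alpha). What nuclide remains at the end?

Ra-225

Start: (A, Z) = (241, 95).
After α: (237, 93).
After α: (233, 91).
After β⁻: (233, 92).
After α: (229, 90).
After α: (225, 88).
Z = 88 is radium.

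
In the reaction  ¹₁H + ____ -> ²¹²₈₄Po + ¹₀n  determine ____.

Conserve mass number: 1 + A = 212 + 1, so A = 212.
Conserve atomic number: 1 + Z = 84 + 0, so Z = 83.
Z = 83 is bismuth, so the species is ²¹²₈₃Bi.

Bi-212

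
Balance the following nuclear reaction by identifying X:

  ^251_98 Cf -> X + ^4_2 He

Cm-247

Conserve mass number: 251 = A + 4, so A = 247.
Conserve atomic number: 98 = Z + 2, so Z = 96.
Z = 96 is curium, so the species is ^247_96 Cm.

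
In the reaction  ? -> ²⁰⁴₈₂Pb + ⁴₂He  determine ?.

Po-208

Conserve mass number: A = 204 + 4, so A = 208.
Conserve atomic number: Z = 82 + 2, so Z = 84.
Z = 84 is polonium, so the species is ²⁰⁸₈₄Po.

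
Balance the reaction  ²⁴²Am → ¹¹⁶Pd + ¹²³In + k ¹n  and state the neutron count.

3

Conserve mass number: 242 = 116 + 123 + k, so k = 242 − 239 = 3.
Check atomic number: 95 = 46 + 49 + 0 = 95. ✓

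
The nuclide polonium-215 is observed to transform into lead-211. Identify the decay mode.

ΔA = 211 − 215 = -4; ΔZ = 82 − 84 = -2.
A drops by 4 and Z drops by 2 — the signature of alpha emission.

alpha decay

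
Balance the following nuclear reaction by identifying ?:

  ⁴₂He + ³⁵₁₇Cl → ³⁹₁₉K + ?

gamma ray

Conserve mass number: 4 + 35 = 39 + A, so A = 0.
Conserve atomic number: 2 + 17 = 19 + Z, so Z = 0.
A = 0 and Z = 0 is ⁰₀γ — a gamma ray.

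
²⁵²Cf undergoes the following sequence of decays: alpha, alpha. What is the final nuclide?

Pu-244

Start: (A, Z) = (252, 98).
After α: (248, 96).
After α: (244, 94).
Z = 94 is plutonium.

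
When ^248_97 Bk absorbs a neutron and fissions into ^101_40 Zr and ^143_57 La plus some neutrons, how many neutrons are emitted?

Conserve mass number: 249 = 101 + 143 + k, so k = 249 − 244 = 5.
Check atomic number: 97 = 40 + 57 + 0 = 97. ✓

5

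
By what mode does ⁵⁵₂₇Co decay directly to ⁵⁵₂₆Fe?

ΔA = 55 − 55 = 0; ΔZ = 26 − 27 = -1.
A is unchanged and Z drops by 1 — a proton has become a neutron (β⁺ emission or electron capture).

beta-plus decay or electron capture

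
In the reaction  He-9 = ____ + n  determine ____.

Conserve mass number: 9 = A + 1, so A = 8.
Conserve atomic number: 2 = Z + 0, so Z = 2.
Z = 2 is helium, so the species is He-8.

He-8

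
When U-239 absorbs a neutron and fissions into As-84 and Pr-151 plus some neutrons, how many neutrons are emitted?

5

Conserve mass number: 240 = 84 + 151 + k, so k = 240 − 235 = 5.
Check atomic number: 92 = 33 + 59 + 0 = 92. ✓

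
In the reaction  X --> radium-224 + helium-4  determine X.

Th-228

Conserve mass number: A = 224 + 4, so A = 228.
Conserve atomic number: Z = 88 + 2, so Z = 90.
Z = 90 is thorium, so the species is thorium-228.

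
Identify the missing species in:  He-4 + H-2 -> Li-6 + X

Conserve mass number: 4 + 2 = 6 + A, so A = 0.
Conserve atomic number: 2 + 1 = 3 + Z, so Z = 0.
A = 0 and Z = 0 is γ — a gamma ray.

gamma ray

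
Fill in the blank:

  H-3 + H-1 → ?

He-4

Conserve mass number: 3 + 1 = A, so A = 4.
Conserve atomic number: 1 + 1 = Z, so Z = 2.
A = 4 and Z = 2 is He-4 — an alpha particle.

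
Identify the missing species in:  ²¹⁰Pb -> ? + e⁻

Conserve mass number: 210 = A + 0, so A = 210.
Conserve atomic number: 82 = Z − 1, so Z = 83.
Z = 83 is bismuth, so the species is ²¹⁰Bi.

Bi-210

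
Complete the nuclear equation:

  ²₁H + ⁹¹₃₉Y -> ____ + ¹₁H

Conserve mass number: 2 + 91 = A + 1, so A = 92.
Conserve atomic number: 1 + 39 = Z + 1, so Z = 39.
Z = 39 is yttrium, so the species is ⁹²₃₉Y.

Y-92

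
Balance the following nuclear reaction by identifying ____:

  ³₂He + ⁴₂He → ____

Conserve mass number: 3 + 4 = A, so A = 7.
Conserve atomic number: 2 + 2 = Z, so Z = 4.
Z = 4 is beryllium, so the species is ⁷₄Be.

Be-7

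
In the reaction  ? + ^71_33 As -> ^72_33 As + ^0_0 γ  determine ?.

neutron

Conserve mass number: A + 71 = 72 + 0, so A = 1.
Conserve atomic number: Z + 33 = 33 + 0, so Z = 0.
A = 1 and Z = 0 is ^1_0 n — a neutron.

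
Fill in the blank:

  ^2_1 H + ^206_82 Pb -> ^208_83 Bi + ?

gamma ray

Conserve mass number: 2 + 206 = 208 + A, so A = 0.
Conserve atomic number: 1 + 82 = 83 + Z, so Z = 0.
A = 0 and Z = 0 is ^0_0 γ — a gamma ray.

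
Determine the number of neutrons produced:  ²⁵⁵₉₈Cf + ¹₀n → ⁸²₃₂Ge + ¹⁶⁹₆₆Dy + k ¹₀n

5

Conserve mass number: 256 = 82 + 169 + k, so k = 256 − 251 = 5.
Check atomic number: 98 = 32 + 66 + 0 = 98. ✓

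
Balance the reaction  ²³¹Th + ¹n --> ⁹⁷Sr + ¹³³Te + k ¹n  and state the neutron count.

2

Conserve mass number: 232 = 97 + 133 + k, so k = 232 − 230 = 2.
Check atomic number: 90 = 38 + 52 + 0 = 90. ✓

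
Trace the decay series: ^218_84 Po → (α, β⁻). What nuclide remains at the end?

Start: (A, Z) = (218, 84).
After α: (214, 82).
After β⁻: (214, 83).
Z = 83 is bismuth.

Bi-214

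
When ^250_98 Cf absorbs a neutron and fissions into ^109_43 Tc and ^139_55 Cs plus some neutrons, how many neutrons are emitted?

3

Conserve mass number: 251 = 109 + 139 + k, so k = 251 − 248 = 3.
Check atomic number: 98 = 43 + 55 + 0 = 98. ✓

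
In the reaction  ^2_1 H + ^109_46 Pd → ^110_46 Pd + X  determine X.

proton

Conserve mass number: 2 + 109 = 110 + A, so A = 1.
Conserve atomic number: 1 + 46 = 46 + Z, so Z = 1.
A = 1 and Z = 1 is ^1_1 H — a proton.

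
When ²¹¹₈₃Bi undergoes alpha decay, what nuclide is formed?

Tl-207

Alpha decay: mass number changes by -4, atomic number by -2.
A: 211 − 4 = 207; Z: 83 − 2 = 81.
Z = 81 is thallium, so the daughter is ²⁰⁷₈₁Tl.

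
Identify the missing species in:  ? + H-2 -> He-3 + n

Conserve mass number: A + 2 = 3 + 1, so A = 2.
Conserve atomic number: Z + 1 = 2 + 0, so Z = 1.
A = 2 and Z = 1 is H-2 — a deuteron.

deuteron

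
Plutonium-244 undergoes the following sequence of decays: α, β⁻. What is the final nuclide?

Np-240

Start: (A, Z) = (244, 94).
After α: (240, 92).
After β⁻: (240, 93).
Z = 93 is neptunium.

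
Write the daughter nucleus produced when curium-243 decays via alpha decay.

Pu-239

Alpha decay: mass number changes by -4, atomic number by -2.
A: 243 − 4 = 239; Z: 96 − 2 = 94.
Z = 94 is plutonium, so the daughter is plutonium-239.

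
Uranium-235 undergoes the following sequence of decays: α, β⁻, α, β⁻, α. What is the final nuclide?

Ra-223

Start: (A, Z) = (235, 92).
After α: (231, 90).
After β⁻: (231, 91).
After α: (227, 89).
After β⁻: (227, 90).
After α: (223, 88).
Z = 88 is radium.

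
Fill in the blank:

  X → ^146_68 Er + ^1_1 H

Tm-147

Conserve mass number: A = 146 + 1, so A = 147.
Conserve atomic number: Z = 68 + 1, so Z = 69.
Z = 69 is thulium, so the species is ^147_69 Tm.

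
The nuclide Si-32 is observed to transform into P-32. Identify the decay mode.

beta-minus decay

ΔA = 32 − 32 = 0; ΔZ = 15 − 14 = +1.
A is unchanged and Z rises by 1 — a neutron has become a proton (β⁻ decay).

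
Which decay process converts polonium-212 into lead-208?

ΔA = 208 − 212 = -4; ΔZ = 82 − 84 = -2.
A drops by 4 and Z drops by 2 — the signature of alpha emission.

alpha decay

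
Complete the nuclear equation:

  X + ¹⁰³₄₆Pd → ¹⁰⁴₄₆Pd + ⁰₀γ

Conserve mass number: A + 103 = 104 + 0, so A = 1.
Conserve atomic number: Z + 46 = 46 + 0, so Z = 0.
A = 1 and Z = 0 is ¹₀n — a neutron.

neutron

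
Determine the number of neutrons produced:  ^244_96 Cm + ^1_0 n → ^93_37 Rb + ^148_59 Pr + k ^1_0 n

4

Conserve mass number: 245 = 93 + 148 + k, so k = 245 − 241 = 4.
Check atomic number: 96 = 37 + 59 + 0 = 96. ✓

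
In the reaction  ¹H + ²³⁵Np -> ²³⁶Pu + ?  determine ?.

gamma ray

Conserve mass number: 1 + 235 = 236 + A, so A = 0.
Conserve atomic number: 1 + 93 = 94 + Z, so Z = 0.
A = 0 and Z = 0 is γ — a gamma ray.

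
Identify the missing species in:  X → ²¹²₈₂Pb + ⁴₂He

Conserve mass number: A = 212 + 4, so A = 216.
Conserve atomic number: Z = 82 + 2, so Z = 84.
Z = 84 is polonium, so the species is ²¹⁶₈₄Po.

Po-216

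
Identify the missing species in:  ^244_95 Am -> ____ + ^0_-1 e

Conserve mass number: 244 = A + 0, so A = 244.
Conserve atomic number: 95 = Z − 1, so Z = 96.
Z = 96 is curium, so the species is ^244_96 Cm.

Cm-244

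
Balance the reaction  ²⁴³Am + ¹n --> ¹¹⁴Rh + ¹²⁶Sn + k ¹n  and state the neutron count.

4

Conserve mass number: 244 = 114 + 126 + k, so k = 244 − 240 = 4.
Check atomic number: 95 = 45 + 50 + 0 = 95. ✓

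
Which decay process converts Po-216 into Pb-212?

ΔA = 212 − 216 = -4; ΔZ = 82 − 84 = -2.
A drops by 4 and Z drops by 2 — the signature of alpha emission.

alpha decay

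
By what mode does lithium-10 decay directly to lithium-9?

ΔA = 9 − 10 = -1; ΔZ = 3 − 3 = +0.
A drops by 1 with Z unchanged — a neutron was emitted.

neutron emission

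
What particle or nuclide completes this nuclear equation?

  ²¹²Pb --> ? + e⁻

Conserve mass number: 212 = A + 0, so A = 212.
Conserve atomic number: 82 = Z − 1, so Z = 83.
Z = 83 is bismuth, so the species is ²¹²Bi.

Bi-212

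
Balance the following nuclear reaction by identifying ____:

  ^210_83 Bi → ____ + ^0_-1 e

Po-210

Conserve mass number: 210 = A + 0, so A = 210.
Conserve atomic number: 83 = Z − 1, so Z = 84.
Z = 84 is polonium, so the species is ^210_84 Po.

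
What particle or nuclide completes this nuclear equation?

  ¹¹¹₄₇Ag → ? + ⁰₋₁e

Conserve mass number: 111 = A + 0, so A = 111.
Conserve atomic number: 47 = Z − 1, so Z = 48.
Z = 48 is cadmium, so the species is ¹¹¹₄₈Cd.

Cd-111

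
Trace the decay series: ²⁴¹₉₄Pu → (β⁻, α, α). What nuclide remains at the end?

Pa-233

Start: (A, Z) = (241, 94).
After β⁻: (241, 95).
After α: (237, 93).
After α: (233, 91).
Z = 91 is protactinium.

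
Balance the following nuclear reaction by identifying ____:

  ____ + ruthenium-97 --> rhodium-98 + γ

proton

Conserve mass number: A + 97 = 98 + 0, so A = 1.
Conserve atomic number: Z + 44 = 45 + 0, so Z = 1.
A = 1 and Z = 1 is hydrogen-1 — a proton.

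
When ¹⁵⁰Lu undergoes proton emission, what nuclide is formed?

Proton emission: mass number changes by -1, atomic number by -1.
A: 150 − 1 = 149; Z: 71 − 1 = 70.
Z = 70 is ytterbium, so the daughter is ¹⁴⁹Yb.

Yb-149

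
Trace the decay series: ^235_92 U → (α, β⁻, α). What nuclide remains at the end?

Ac-227

Start: (A, Z) = (235, 92).
After α: (231, 90).
After β⁻: (231, 91).
After α: (227, 89).
Z = 89 is actinium.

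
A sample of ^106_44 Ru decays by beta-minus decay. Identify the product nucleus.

Beta-minus decay: mass number changes by +0, atomic number by +1.
A: 106 = 106; Z: 44 + 1 = 45.
Z = 45 is rhodium, so the daughter is ^106_45 Rh.

Rh-106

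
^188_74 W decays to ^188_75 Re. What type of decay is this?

beta-minus decay

ΔA = 188 − 188 = 0; ΔZ = 75 − 74 = +1.
A is unchanged and Z rises by 1 — a neutron has become a proton (β⁻ decay).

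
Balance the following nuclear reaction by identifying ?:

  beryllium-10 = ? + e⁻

B-10

Conserve mass number: 10 = A + 0, so A = 10.
Conserve atomic number: 4 = Z − 1, so Z = 5.
Z = 5 is boron, so the species is boron-10.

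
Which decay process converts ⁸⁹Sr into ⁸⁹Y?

ΔA = 89 − 89 = 0; ΔZ = 39 − 38 = +1.
A is unchanged and Z rises by 1 — a neutron has become a proton (β⁻ decay).

beta-minus decay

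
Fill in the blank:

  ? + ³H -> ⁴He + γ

proton

Conserve mass number: A + 3 = 4 + 0, so A = 1.
Conserve atomic number: Z + 1 = 2 + 0, so Z = 1.
A = 1 and Z = 1 is ¹H — a proton.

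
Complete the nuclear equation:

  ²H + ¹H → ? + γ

He-3

Conserve mass number: 2 + 1 = A + 0, so A = 3.
Conserve atomic number: 1 + 1 = Z + 0, so Z = 2.
Z = 2 is helium, so the species is ³He.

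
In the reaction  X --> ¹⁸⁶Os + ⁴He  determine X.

Pt-190

Conserve mass number: A = 186 + 4, so A = 190.
Conserve atomic number: Z = 76 + 2, so Z = 78.
Z = 78 is platinum, so the species is ¹⁹⁰Pt.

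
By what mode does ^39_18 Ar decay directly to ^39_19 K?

ΔA = 39 − 39 = 0; ΔZ = 19 − 18 = +1.
A is unchanged and Z rises by 1 — a neutron has become a proton (β⁻ decay).

beta-minus decay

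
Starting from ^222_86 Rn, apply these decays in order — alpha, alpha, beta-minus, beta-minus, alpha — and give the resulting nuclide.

Pb-210

Start: (A, Z) = (222, 86).
After α: (218, 84).
After α: (214, 82).
After β⁻: (214, 83).
After β⁻: (214, 84).
After α: (210, 82).
Z = 82 is lead.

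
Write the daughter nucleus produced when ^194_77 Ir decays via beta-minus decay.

Pt-194

Beta-minus decay: mass number changes by +0, atomic number by +1.
A: 194 = 194; Z: 77 + 1 = 78.
Z = 78 is platinum, so the daughter is ^194_78 Pt.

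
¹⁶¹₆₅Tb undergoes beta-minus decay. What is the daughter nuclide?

Dy-161

Beta-minus decay: mass number changes by +0, atomic number by +1.
A: 161 = 161; Z: 65 + 1 = 66.
Z = 66 is dysprosium, so the daughter is ¹⁶¹₆₆Dy.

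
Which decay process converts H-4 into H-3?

ΔA = 3 − 4 = -1; ΔZ = 1 − 1 = +0.
A drops by 1 with Z unchanged — a neutron was emitted.

neutron emission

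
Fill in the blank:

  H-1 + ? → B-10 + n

Conserve mass number: 1 + A = 10 + 1, so A = 10.
Conserve atomic number: 1 + Z = 5 + 0, so Z = 4.
Z = 4 is beryllium, so the species is Be-10.

Be-10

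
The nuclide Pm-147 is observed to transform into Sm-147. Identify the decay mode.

beta-minus decay

ΔA = 147 − 147 = 0; ΔZ = 62 − 61 = +1.
A is unchanged and Z rises by 1 — a neutron has become a proton (β⁻ decay).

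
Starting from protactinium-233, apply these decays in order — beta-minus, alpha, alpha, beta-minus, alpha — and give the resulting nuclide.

Start: (A, Z) = (233, 91).
After β⁻: (233, 92).
After α: (229, 90).
After α: (225, 88).
After β⁻: (225, 89).
After α: (221, 87).
Z = 87 is francium.

Fr-221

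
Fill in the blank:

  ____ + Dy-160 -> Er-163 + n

alpha particle

Conserve mass number: A + 160 = 163 + 1, so A = 4.
Conserve atomic number: Z + 66 = 68 + 0, so Z = 2.
A = 4 and Z = 2 is He-4 — an alpha particle.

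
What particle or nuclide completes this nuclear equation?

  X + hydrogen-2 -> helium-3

Conserve mass number: A + 2 = 3, so A = 1.
Conserve atomic number: Z + 1 = 2, so Z = 1.
A = 1 and Z = 1 is hydrogen-1 — a proton.

proton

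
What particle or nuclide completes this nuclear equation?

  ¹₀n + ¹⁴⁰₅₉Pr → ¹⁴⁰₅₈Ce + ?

Conserve mass number: 1 + 140 = 140 + A, so A = 1.
Conserve atomic number: 0 + 59 = 58 + Z, so Z = 1.
A = 1 and Z = 1 is ¹₁H — a proton.

proton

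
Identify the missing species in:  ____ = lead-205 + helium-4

Po-209

Conserve mass number: A = 205 + 4, so A = 209.
Conserve atomic number: Z = 82 + 2, so Z = 84.
Z = 84 is polonium, so the species is polonium-209.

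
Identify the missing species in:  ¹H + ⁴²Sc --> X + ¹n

Ti-42

Conserve mass number: 1 + 42 = A + 1, so A = 42.
Conserve atomic number: 1 + 21 = Z + 0, so Z = 22.
Z = 22 is titanium, so the species is ⁴²Ti.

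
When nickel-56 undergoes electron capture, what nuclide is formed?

Electron capture: mass number changes by +0, atomic number by -1.
A: 56 = 56; Z: 28 − 1 = 27.
Z = 27 is cobalt, so the daughter is cobalt-56.

Co-56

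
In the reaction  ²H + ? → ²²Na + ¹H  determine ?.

Conserve mass number: 2 + A = 22 + 1, so A = 21.
Conserve atomic number: 1 + Z = 11 + 1, so Z = 11.
Z = 11 is sodium, so the species is ²¹Na.

Na-21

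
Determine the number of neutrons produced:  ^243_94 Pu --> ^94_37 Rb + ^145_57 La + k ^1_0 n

4

Conserve mass number: 243 = 94 + 145 + k, so k = 243 − 239 = 4.
Check atomic number: 94 = 37 + 57 + 0 = 94. ✓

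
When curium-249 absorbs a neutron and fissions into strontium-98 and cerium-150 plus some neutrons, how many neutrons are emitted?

2

Conserve mass number: 250 = 98 + 150 + k, so k = 250 − 248 = 2.
Check atomic number: 96 = 38 + 58 + 0 = 96. ✓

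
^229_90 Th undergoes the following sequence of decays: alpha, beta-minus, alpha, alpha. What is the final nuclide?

At-217

Start: (A, Z) = (229, 90).
After α: (225, 88).
After β⁻: (225, 89).
After α: (221, 87).
After α: (217, 85).
Z = 85 is astatine.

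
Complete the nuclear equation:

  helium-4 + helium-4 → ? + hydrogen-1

Conserve mass number: 4 + 4 = A + 1, so A = 7.
Conserve atomic number: 2 + 2 = Z + 1, so Z = 3.
Z = 3 is lithium, so the species is lithium-7.

Li-7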